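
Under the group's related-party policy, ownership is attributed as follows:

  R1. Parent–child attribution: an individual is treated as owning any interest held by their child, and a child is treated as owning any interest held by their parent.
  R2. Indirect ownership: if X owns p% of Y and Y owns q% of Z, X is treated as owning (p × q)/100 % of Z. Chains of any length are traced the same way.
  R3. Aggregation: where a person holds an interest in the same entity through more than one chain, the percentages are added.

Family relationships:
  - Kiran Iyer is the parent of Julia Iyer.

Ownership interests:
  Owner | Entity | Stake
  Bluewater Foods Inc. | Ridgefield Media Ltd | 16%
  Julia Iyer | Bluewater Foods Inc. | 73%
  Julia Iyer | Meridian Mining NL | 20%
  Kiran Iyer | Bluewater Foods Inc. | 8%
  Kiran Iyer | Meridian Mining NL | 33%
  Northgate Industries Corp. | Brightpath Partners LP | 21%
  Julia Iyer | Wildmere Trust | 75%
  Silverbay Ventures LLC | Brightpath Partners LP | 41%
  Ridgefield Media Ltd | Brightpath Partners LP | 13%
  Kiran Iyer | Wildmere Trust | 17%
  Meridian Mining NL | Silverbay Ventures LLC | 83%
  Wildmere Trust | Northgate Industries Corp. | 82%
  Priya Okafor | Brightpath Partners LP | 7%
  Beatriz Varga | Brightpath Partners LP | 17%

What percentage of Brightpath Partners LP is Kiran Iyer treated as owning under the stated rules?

35.5631%

By parent–child attribution (R1), Kiran Iyer is treated as also owning Julia Iyer's interest in Meridian Mining NL, giving 33% + 20% = 53%.
By parent–child attribution (R1), Kiran Iyer is treated as also owning Julia Iyer's interest in Bluewater Foods Inc, giving 8% + 73% = 81%.
By parent–child attribution (R1), Kiran Iyer is treated as also owning Julia Iyer's interest in Wildmere Trust, giving 17% + 75% = 92%.
Chain via Meridian Mining NL → Silverbay Ventures LLC (R2): 53% × 83% × 41% = 18.0359% of Brightpath Partners LP.
Chain via Bluewater Foods Inc. → Ridgefield Media Ltd (R2): 81% × 16% × 13% = 1.6848% of Brightpath Partners LP.
Chain via Wildmere Trust → Northgate Industries Corp. (R2): 92% × 82% × 21% = 15.8424% of Brightpath Partners LP.
Aggregating (R3): 18.0359% + 1.6848% + 15.8424% = 35.5631%.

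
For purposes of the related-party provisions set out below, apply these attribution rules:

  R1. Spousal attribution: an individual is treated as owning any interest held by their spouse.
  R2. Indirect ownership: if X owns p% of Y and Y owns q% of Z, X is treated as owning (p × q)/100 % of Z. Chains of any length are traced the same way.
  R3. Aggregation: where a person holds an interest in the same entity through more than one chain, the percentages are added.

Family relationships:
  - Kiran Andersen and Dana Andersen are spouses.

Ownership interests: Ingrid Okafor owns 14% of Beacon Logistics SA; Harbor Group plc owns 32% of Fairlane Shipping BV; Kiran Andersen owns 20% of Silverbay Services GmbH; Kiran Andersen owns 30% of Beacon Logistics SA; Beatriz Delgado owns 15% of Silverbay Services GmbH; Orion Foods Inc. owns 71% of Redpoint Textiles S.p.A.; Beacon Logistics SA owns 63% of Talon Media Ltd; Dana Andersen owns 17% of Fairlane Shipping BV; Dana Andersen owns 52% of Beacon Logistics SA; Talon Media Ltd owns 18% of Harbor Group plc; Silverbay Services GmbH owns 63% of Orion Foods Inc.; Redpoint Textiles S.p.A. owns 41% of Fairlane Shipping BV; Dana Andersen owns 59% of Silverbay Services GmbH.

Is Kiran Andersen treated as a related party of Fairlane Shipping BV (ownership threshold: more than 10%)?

By spousal attribution (R1), Kiran Andersen is treated as also owning Dana Andersen's interest in Silverbay Services GmbH, giving 20% + 59% = 79%.
By spousal attribution (R1), Kiran Andersen is treated as also owning Dana Andersen's interest in Beacon Logistics SA, giving 30% + 52% = 82%.
By spousal attribution (R1), Kiran Andersen is treated as owning Dana Andersen's 17% interest in Fairlane Shipping BV.
Chain via Silverbay Services GmbH → Orion Foods Inc. → Redpoint Textiles S.p.A. (R2): 79% × 63% × 71% × 41% = 14.488047% of Fairlane Shipping BV.
Chain via Beacon Logistics SA → Talon Media Ltd → Harbor Group plc (R2): 82% × 63% × 18% × 32% = 2.975616% of Fairlane Shipping BV.
Direct interest in Fairlane Shipping BV: 17%.
Aggregating (R3): 14.488047% + 2.975616% + 17% = 34.463663%.
34.463663% exceeds the 10% threshold, so Kiran is a related party to Fairlane Shipping BV.

Yes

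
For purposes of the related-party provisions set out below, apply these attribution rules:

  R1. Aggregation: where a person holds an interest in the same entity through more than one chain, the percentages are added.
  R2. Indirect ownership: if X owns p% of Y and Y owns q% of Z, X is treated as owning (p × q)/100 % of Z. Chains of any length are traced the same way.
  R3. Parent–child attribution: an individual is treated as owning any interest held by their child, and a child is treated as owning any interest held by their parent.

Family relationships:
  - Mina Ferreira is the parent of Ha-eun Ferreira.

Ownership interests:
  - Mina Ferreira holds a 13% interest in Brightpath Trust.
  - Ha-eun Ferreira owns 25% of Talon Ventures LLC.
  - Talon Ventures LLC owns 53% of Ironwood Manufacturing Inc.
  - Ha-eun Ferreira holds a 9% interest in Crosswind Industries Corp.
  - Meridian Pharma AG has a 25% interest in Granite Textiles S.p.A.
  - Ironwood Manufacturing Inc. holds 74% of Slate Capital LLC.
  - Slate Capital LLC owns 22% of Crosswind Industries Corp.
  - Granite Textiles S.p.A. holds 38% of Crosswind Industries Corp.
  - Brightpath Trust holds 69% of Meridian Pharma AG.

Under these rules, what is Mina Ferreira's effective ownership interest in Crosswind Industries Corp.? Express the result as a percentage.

12.00925%

By parent–child attribution (R3), Mina Ferreira is treated as owning Ha-eun Ferreira's 25% interest in Talon Ventures LLC.
By parent–child attribution (R3), Mina Ferreira is treated as owning Ha-eun Ferreira's 9% interest in Crosswind Industries Corp.
Chain via Brightpath Trust → Meridian Pharma AG → Granite Textiles S.p.A. (R2): 13% × 69% × 25% × 38% = 0.85215% of Crosswind Industries Corp.
Chain via Talon Ventures LLC → Ironwood Manufacturing Inc. → Slate Capital LLC (R2): 25% × 53% × 74% × 22% = 2.1571% of Crosswind Industries Corp.
Direct interest in Crosswind Industries Corp: 9%.
Aggregating (R1): 0.85215% + 2.1571% + 9% = 12.00925%.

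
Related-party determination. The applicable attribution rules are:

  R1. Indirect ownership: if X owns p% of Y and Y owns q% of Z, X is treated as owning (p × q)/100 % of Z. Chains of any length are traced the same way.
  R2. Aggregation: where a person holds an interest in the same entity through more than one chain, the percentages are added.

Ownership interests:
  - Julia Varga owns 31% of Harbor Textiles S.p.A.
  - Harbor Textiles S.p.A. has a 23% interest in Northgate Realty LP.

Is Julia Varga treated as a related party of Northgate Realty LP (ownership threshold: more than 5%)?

Yes

Chain via Harbor Textiles S.p.A. (R1): 31% × 23% = 7.13% of Northgate Realty LP.
7.13% exceeds the 5% threshold, so Julia is a related party to Northgate Realty LP.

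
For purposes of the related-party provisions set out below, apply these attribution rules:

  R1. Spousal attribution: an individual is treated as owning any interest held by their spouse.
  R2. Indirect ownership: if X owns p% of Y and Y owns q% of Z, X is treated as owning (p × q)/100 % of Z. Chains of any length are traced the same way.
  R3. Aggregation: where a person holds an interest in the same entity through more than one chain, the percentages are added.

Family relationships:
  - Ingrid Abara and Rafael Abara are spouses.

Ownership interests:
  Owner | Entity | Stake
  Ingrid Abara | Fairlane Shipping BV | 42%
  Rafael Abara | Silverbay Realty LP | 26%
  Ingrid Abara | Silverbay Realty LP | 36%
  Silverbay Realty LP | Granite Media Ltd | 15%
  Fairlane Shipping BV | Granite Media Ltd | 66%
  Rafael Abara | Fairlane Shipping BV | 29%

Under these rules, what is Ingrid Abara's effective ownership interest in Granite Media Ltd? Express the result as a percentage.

56.16%

By spousal attribution (R1), Ingrid Abara is treated as also owning Rafael Abara's interest in Fairlane Shipping BV, giving 42% + 29% = 71%.
By spousal attribution (R1), Ingrid Abara is treated as also owning Rafael Abara's interest in Silverbay Realty LP, giving 36% + 26% = 62%.
Chain via Fairlane Shipping BV (R2): 71% × 66% = 46.86% of Granite Media Ltd.
Chain via Silverbay Realty LP (R2): 62% × 15% = 9.3% of Granite Media Ltd.
Aggregating (R3): 46.86% + 9.3% = 56.16%.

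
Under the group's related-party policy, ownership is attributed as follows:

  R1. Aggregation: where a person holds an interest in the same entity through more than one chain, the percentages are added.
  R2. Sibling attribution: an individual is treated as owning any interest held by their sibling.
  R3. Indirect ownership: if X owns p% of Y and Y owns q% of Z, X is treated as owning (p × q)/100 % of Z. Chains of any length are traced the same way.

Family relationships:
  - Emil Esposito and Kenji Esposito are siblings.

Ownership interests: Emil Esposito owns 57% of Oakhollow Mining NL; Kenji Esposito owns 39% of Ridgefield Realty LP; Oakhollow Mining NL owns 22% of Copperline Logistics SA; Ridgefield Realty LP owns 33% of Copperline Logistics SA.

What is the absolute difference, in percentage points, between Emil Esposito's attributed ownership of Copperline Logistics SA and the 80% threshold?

54.59

By sibling attribution (R2), Emil Esposito is treated as owning Kenji Esposito's 39% interest in Ridgefield Realty LP.
Chain via Oakhollow Mining NL (R3): 57% × 22% = 12.54% of Copperline Logistics SA.
Chain via Ridgefield Realty LP (R3): 39% × 33% = 12.87% of Copperline Logistics SA.
Aggregating (R1): 12.54% + 12.87% = 25.41%.
25.41% falls short of the 80% threshold by 54.59 percentage points.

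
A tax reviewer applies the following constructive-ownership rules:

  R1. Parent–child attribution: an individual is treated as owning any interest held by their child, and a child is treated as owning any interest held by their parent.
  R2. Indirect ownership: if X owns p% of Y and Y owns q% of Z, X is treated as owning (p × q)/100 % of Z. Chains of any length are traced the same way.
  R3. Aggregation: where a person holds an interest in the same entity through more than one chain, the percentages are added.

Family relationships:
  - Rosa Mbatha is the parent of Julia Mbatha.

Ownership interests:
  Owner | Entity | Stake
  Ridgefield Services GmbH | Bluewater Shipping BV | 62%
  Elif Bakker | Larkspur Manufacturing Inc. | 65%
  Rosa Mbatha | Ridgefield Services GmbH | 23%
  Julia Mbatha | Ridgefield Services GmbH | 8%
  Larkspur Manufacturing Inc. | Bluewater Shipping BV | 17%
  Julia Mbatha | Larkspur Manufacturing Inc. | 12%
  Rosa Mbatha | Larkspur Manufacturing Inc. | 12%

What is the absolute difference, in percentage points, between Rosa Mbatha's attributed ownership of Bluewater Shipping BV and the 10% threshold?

By parent–child attribution (R1), Rosa Mbatha is treated as also owning Julia Mbatha's interest in Larkspur Manufacturing Inc, giving 12% + 12% = 24%.
By parent–child attribution (R1), Rosa Mbatha is treated as also owning Julia Mbatha's interest in Ridgefield Services GmbH, giving 23% + 8% = 31%.
Chain via Larkspur Manufacturing Inc. (R2): 24% × 17% = 4.08% of Bluewater Shipping BV.
Chain via Ridgefield Services GmbH (R2): 31% × 62% = 19.22% of Bluewater Shipping BV.
Aggregating (R3): 4.08% + 19.22% = 23.3%.
23.3% exceeds the 10% threshold by 13.3 percentage points.

13.3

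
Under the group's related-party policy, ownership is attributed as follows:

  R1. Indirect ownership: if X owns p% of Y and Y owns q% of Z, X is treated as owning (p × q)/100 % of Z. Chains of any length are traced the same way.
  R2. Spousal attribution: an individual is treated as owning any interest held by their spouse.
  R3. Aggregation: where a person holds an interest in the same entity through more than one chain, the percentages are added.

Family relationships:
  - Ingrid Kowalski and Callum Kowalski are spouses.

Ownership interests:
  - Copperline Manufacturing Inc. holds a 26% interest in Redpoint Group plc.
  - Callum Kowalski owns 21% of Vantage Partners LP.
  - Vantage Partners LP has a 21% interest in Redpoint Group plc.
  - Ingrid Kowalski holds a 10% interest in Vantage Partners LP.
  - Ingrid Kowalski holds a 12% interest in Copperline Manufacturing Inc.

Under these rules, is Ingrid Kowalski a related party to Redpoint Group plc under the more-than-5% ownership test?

Yes

By spousal attribution (R2), Ingrid Kowalski is treated as also owning Callum Kowalski's interest in Vantage Partners LP, giving 10% + 21% = 31%.
Chain via Vantage Partners LP (R1): 31% × 21% = 6.51% of Redpoint Group plc.
Chain via Copperline Manufacturing Inc. (R1): 12% × 26% = 3.12% of Redpoint Group plc.
Aggregating (R3): 6.51% + 3.12% = 9.63%.
9.63% exceeds the 5% threshold, so Ingrid is a related party to Redpoint Group plc.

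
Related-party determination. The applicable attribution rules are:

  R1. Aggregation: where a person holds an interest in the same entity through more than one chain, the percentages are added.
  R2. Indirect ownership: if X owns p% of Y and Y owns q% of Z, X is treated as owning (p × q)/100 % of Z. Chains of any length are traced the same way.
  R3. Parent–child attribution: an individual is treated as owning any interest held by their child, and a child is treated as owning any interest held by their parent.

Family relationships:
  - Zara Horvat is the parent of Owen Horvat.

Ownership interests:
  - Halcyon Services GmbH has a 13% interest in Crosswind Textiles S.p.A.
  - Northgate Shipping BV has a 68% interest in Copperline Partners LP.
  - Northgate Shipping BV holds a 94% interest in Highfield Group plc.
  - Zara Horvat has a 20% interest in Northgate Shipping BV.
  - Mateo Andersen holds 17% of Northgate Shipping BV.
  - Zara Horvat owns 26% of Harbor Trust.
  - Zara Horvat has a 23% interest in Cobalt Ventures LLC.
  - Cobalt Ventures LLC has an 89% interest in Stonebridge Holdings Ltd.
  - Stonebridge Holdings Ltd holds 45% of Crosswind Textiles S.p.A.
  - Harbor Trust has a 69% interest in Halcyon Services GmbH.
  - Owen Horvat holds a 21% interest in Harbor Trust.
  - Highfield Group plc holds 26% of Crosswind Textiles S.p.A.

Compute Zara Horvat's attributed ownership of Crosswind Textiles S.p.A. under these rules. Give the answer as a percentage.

18.3154%

By parent–child attribution (R3), Zara Horvat is treated as also owning Owen Horvat's interest in Harbor Trust, giving 26% + 21% = 47%.
Chain via Cobalt Ventures LLC → Stonebridge Holdings Ltd (R2): 23% × 89% × 45% = 9.2115% of Crosswind Textiles S.p.A.
Chain via Northgate Shipping BV → Highfield Group plc (R2): 20% × 94% × 26% = 4.888% of Crosswind Textiles S.p.A.
Chain via Harbor Trust → Halcyon Services GmbH (R2): 47% × 69% × 13% = 4.2159% of Crosswind Textiles S.p.A.
Aggregating (R1): 9.2115% + 4.888% + 4.2159% = 18.3154%.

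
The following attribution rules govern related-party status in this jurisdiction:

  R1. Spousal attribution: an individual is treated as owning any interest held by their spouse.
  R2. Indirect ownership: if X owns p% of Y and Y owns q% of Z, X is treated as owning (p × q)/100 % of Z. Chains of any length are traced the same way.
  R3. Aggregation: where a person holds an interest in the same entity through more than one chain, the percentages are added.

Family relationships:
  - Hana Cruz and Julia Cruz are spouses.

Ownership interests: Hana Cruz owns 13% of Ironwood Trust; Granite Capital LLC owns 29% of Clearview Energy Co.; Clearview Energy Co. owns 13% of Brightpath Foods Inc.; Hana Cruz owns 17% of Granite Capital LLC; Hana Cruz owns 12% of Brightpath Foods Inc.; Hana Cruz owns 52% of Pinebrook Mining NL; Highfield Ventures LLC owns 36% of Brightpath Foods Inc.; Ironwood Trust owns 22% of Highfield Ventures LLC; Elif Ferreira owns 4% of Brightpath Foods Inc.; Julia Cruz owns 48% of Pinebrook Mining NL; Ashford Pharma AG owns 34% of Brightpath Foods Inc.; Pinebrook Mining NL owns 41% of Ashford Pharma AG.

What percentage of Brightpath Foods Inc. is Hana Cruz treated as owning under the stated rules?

By spousal attribution (R1), Hana Cruz is treated as also owning Julia Cruz's interest in Pinebrook Mining NL, giving 52% + 48% = 100%.
Chain via Ironwood Trust → Highfield Ventures LLC (R2): 13% × 22% × 36% = 1.0296% of Brightpath Foods Inc.
Chain via Granite Capital LLC → Clearview Energy Co. (R2): 17% × 29% × 13% = 0.6409% of Brightpath Foods Inc.
Chain via Pinebrook Mining NL → Ashford Pharma AG (R2): 100% × 41% × 34% = 13.94% of Brightpath Foods Inc.
Direct interest in Brightpath Foods Inc: 12%.
Aggregating (R3): 1.0296% + 0.6409% + 13.94% + 12% = 27.6105%.

27.6105%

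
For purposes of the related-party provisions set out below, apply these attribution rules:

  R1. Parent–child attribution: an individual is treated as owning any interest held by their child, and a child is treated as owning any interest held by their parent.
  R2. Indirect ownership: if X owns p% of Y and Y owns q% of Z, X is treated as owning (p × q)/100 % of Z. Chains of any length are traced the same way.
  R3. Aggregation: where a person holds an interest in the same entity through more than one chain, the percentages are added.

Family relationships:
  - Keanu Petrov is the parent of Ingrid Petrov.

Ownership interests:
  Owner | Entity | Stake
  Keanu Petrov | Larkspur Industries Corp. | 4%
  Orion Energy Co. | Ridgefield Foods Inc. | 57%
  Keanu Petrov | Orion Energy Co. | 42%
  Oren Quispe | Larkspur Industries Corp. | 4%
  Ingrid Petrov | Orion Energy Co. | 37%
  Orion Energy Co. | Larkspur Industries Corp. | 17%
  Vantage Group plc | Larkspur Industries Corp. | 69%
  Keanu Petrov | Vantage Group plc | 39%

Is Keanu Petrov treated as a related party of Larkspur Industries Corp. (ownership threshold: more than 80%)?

No

By parent–child attribution (R1), Keanu Petrov is treated as also owning Ingrid Petrov's interest in Orion Energy Co, giving 42% + 37% = 79%.
Chain via Orion Energy Co. (R2): 79% × 17% = 13.43% of Larkspur Industries Corp.
Chain via Vantage Group plc (R2): 39% × 69% = 26.91% of Larkspur Industries Corp.
Direct interest in Larkspur Industries Corp: 4%.
Aggregating (R3): 13.43% + 26.91% + 4% = 44.34%.
44.34% does not exceed the 80% threshold, so Keanu is not a related party to Larkspur Industries Corp.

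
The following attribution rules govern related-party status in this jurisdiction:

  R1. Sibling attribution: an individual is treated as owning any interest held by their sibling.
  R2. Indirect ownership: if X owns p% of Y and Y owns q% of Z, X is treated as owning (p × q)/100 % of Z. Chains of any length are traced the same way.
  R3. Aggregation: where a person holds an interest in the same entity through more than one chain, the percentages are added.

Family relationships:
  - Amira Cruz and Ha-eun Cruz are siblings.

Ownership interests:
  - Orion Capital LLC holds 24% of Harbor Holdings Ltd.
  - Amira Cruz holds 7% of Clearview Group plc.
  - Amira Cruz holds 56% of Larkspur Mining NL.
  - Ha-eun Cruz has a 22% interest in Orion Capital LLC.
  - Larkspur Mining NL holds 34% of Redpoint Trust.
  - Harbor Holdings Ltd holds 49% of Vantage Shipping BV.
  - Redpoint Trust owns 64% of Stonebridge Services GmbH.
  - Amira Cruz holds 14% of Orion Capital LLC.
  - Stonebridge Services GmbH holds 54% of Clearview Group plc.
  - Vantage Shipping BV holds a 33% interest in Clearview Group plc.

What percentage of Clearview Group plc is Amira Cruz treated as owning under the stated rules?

14.977312%

By sibling attribution (R1), Amira Cruz is treated as also owning Ha-eun Cruz's interest in Orion Capital LLC, giving 14% + 22% = 36%.
Chain via Orion Capital LLC → Harbor Holdings Ltd → Vantage Shipping BV (R2): 36% × 24% × 49% × 33% = 1.397088% of Clearview Group plc.
Chain via Larkspur Mining NL → Redpoint Trust → Stonebridge Services GmbH (R2): 56% × 34% × 64% × 54% = 6.580224% of Clearview Group plc.
Direct interest in Clearview Group plc: 7%.
Aggregating (R3): 1.397088% + 6.580224% + 7% = 14.977312%.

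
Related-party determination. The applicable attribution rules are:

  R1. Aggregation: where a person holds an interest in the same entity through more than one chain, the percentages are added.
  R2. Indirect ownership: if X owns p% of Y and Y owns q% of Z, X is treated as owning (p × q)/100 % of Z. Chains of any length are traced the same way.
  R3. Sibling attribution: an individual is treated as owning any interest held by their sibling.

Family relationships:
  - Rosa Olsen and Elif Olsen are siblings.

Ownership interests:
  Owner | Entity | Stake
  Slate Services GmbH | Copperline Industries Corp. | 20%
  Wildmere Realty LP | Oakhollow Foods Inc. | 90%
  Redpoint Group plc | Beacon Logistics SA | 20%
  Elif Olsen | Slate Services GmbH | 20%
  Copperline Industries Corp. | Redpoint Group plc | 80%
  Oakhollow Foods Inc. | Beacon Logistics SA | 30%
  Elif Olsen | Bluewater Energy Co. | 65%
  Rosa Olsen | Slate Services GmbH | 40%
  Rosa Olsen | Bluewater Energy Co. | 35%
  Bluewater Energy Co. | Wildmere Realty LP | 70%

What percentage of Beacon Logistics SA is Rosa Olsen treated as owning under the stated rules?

20.82%

By sibling attribution (R3), Rosa Olsen is treated as also owning Elif Olsen's interest in Bluewater Energy Co, giving 35% + 65% = 100%.
By sibling attribution (R3), Rosa Olsen is treated as also owning Elif Olsen's interest in Slate Services GmbH, giving 40% + 20% = 60%.
Chain via Bluewater Energy Co. → Wildmere Realty LP → Oakhollow Foods Inc. (R2): 100% × 70% × 90% × 30% = 18.9% of Beacon Logistics SA.
Chain via Slate Services GmbH → Copperline Industries Corp. → Redpoint Group plc (R2): 60% × 20% × 80% × 20% = 1.92% of Beacon Logistics SA.
Aggregating (R1): 18.9% + 1.92% = 20.82%.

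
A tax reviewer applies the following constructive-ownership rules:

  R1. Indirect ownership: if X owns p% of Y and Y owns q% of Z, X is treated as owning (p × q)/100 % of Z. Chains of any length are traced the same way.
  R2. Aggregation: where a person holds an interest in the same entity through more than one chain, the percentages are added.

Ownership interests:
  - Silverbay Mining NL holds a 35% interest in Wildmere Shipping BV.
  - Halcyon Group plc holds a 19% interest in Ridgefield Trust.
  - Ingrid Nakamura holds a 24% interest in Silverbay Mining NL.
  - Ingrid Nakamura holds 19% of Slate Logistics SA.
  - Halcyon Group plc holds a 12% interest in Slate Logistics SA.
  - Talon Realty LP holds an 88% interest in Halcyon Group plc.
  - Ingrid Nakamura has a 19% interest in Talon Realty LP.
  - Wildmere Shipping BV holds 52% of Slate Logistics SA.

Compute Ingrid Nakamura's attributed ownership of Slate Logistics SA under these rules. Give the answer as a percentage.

25.3744%

Chain via Silverbay Mining NL → Wildmere Shipping BV (R1): 24% × 35% × 52% = 4.368% of Slate Logistics SA.
Chain via Talon Realty LP → Halcyon Group plc (R1): 19% × 88% × 12% = 2.0064% of Slate Logistics SA.
Direct interest in Slate Logistics SA: 19%.
Aggregating (R2): 4.368% + 2.0064% + 19% = 25.3744%.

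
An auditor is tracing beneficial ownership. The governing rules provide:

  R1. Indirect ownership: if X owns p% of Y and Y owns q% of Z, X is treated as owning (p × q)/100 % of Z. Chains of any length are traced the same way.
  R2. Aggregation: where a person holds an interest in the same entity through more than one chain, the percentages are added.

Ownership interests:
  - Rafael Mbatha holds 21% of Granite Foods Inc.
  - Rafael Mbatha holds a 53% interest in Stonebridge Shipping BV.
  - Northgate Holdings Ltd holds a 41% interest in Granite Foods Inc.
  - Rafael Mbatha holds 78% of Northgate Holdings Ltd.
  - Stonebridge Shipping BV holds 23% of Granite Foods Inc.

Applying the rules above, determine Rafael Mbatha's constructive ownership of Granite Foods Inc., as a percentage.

65.17%

Chain via Stonebridge Shipping BV (R1): 53% × 23% = 12.19% of Granite Foods Inc.
Chain via Northgate Holdings Ltd (R1): 78% × 41% = 31.98% of Granite Foods Inc.
Direct interest in Granite Foods Inc: 21%.
Aggregating (R2): 12.19% + 31.98% + 21% = 65.17%.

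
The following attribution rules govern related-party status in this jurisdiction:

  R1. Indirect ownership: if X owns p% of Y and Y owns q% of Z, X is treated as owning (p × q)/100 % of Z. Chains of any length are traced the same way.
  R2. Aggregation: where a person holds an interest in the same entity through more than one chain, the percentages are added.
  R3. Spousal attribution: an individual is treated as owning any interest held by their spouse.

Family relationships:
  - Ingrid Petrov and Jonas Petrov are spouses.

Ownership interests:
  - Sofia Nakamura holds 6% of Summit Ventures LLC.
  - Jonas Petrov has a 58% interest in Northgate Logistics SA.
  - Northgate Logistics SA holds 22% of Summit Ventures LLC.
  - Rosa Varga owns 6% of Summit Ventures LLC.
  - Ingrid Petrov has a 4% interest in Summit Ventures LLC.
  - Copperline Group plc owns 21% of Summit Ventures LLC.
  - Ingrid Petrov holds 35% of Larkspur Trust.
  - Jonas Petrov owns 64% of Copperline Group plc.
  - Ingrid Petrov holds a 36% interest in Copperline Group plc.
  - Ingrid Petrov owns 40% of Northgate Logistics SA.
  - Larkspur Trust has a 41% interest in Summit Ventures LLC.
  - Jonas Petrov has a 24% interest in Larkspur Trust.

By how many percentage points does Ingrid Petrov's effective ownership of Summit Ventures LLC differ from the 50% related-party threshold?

By spousal attribution (R3), Ingrid Petrov is treated as also owning Jonas Petrov's interest in Larkspur Trust, giving 35% + 24% = 59%.
By spousal attribution (R3), Ingrid Petrov is treated as also owning Jonas Petrov's interest in Northgate Logistics SA, giving 40% + 58% = 98%.
By spousal attribution (R3), Ingrid Petrov is treated as also owning Jonas Petrov's interest in Copperline Group plc, giving 36% + 64% = 100%.
Chain via Larkspur Trust (R1): 59% × 41% = 24.19% of Summit Ventures LLC.
Chain via Northgate Logistics SA (R1): 98% × 22% = 21.56% of Summit Ventures LLC.
Chain via Copperline Group plc (R1): 100% × 21% = 21% of Summit Ventures LLC.
Direct interest in Summit Ventures LLC: 4%.
Aggregating (R2): 24.19% + 21.56% + 21% + 4% = 70.75%.
70.75% exceeds the 50% threshold by 20.75 percentage points.

20.75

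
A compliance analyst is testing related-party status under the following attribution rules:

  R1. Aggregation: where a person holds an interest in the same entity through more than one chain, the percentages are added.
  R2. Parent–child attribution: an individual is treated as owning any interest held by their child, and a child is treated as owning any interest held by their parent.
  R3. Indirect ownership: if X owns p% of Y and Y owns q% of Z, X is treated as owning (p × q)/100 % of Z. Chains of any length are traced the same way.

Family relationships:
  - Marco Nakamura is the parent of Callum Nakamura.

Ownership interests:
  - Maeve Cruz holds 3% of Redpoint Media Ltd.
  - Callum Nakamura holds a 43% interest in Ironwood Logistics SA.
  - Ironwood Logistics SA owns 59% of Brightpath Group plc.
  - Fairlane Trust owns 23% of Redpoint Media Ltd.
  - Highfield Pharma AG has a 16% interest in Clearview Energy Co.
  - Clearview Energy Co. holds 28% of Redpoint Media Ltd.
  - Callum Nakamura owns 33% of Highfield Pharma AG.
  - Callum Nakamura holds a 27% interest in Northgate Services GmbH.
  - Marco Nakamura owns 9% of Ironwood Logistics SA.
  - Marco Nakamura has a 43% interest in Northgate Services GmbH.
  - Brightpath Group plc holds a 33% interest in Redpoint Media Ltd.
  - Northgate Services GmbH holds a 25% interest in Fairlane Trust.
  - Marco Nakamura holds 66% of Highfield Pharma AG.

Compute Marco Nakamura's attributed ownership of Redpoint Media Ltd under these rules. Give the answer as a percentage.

18.5846%

By parent–child attribution (R2), Marco Nakamura is treated as also owning Callum Nakamura's interest in Northgate Services GmbH, giving 43% + 27% = 70%.
By parent–child attribution (R2), Marco Nakamura is treated as also owning Callum Nakamura's interest in Ironwood Logistics SA, giving 9% + 43% = 52%.
By parent–child attribution (R2), Marco Nakamura is treated as also owning Callum Nakamura's interest in Highfield Pharma AG, giving 66% + 33% = 99%.
Chain via Northgate Services GmbH → Fairlane Trust (R3): 70% × 25% × 23% = 4.025% of Redpoint Media Ltd.
Chain via Ironwood Logistics SA → Brightpath Group plc (R3): 52% × 59% × 33% = 10.1244% of Redpoint Media Ltd.
Chain via Highfield Pharma AG → Clearview Energy Co. (R3): 99% × 16% × 28% = 4.4352% of Redpoint Media Ltd.
Aggregating (R1): 4.025% + 10.1244% + 4.4352% = 18.5846%.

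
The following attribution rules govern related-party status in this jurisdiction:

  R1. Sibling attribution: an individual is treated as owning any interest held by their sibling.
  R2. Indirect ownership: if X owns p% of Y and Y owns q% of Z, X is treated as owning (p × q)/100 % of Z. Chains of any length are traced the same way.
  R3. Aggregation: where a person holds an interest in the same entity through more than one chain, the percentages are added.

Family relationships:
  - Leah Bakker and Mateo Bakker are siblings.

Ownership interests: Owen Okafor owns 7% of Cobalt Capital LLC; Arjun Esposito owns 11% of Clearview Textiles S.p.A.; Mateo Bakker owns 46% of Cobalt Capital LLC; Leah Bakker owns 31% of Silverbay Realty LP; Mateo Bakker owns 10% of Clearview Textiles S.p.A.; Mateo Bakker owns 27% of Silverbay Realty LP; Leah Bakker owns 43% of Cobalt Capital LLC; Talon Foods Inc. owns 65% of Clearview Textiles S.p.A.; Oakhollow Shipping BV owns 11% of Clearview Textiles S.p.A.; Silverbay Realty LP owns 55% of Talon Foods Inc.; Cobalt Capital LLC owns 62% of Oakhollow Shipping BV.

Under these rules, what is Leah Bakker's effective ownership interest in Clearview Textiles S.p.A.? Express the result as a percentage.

36.8048%

By sibling attribution (R1), Leah Bakker is treated as also owning Mateo Bakker's interest in Silverbay Realty LP, giving 31% + 27% = 58%.
By sibling attribution (R1), Leah Bakker is treated as also owning Mateo Bakker's interest in Cobalt Capital LLC, giving 43% + 46% = 89%.
By sibling attribution (R1), Leah Bakker is treated as owning Mateo Bakker's 10% interest in Clearview Textiles S.p.A.
Chain via Silverbay Realty LP → Talon Foods Inc. (R2): 58% × 55% × 65% = 20.735% of Clearview Textiles S.p.A.
Chain via Cobalt Capital LLC → Oakhollow Shipping BV (R2): 89% × 62% × 11% = 6.0698% of Clearview Textiles S.p.A.
Direct interest in Clearview Textiles S.p.A: 10%.
Aggregating (R3): 20.735% + 6.0698% + 10% = 36.8048%.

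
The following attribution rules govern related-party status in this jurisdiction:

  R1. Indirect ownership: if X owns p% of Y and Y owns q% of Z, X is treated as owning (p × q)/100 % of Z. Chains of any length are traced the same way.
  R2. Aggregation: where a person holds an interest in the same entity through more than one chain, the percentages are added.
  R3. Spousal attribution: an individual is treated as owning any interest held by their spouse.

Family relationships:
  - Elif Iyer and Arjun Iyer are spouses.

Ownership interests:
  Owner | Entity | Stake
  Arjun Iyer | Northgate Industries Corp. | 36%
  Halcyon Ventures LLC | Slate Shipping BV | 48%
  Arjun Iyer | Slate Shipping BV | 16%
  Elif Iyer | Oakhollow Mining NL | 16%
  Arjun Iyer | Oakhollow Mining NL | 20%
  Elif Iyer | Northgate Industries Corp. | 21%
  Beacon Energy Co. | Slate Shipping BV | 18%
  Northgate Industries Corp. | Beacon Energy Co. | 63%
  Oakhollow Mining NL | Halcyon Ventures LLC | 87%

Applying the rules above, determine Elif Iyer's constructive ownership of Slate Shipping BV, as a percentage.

37.4974%

By spousal attribution (R3), Elif Iyer is treated as also owning Arjun Iyer's interest in Northgate Industries Corp, giving 21% + 36% = 57%.
By spousal attribution (R3), Elif Iyer is treated as also owning Arjun Iyer's interest in Oakhollow Mining NL, giving 16% + 20% = 36%.
By spousal attribution (R3), Elif Iyer is treated as owning Arjun Iyer's 16% interest in Slate Shipping BV.
Chain via Northgate Industries Corp. → Beacon Energy Co. (R1): 57% × 63% × 18% = 6.4638% of Slate Shipping BV.
Chain via Oakhollow Mining NL → Halcyon Ventures LLC (R1): 36% × 87% × 48% = 15.0336% of Slate Shipping BV.
Direct interest in Slate Shipping BV: 16%.
Aggregating (R2): 6.4638% + 15.0336% + 16% = 37.4974%.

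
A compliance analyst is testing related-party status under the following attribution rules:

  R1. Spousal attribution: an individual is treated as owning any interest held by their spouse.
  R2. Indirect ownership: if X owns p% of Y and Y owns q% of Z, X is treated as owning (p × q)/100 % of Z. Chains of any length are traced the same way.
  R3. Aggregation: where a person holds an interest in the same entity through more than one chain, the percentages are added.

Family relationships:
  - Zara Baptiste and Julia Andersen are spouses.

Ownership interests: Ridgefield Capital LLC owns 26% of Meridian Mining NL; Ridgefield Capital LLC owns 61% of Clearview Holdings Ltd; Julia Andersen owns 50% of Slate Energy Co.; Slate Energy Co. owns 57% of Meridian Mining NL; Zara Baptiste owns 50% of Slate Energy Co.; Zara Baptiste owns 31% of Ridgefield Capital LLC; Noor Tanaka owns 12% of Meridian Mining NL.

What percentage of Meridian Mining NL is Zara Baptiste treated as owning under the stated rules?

By spousal attribution (R1), Zara Baptiste is treated as also owning Julia Andersen's interest in Slate Energy Co, giving 50% + 50% = 100%.
Chain via Slate Energy Co. (R2): 100% × 57% = 57% of Meridian Mining NL.
Chain via Ridgefield Capital LLC (R2): 31% × 26% = 8.06% of Meridian Mining NL.
Aggregating (R3): 57% + 8.06% = 65.06%.

65.06%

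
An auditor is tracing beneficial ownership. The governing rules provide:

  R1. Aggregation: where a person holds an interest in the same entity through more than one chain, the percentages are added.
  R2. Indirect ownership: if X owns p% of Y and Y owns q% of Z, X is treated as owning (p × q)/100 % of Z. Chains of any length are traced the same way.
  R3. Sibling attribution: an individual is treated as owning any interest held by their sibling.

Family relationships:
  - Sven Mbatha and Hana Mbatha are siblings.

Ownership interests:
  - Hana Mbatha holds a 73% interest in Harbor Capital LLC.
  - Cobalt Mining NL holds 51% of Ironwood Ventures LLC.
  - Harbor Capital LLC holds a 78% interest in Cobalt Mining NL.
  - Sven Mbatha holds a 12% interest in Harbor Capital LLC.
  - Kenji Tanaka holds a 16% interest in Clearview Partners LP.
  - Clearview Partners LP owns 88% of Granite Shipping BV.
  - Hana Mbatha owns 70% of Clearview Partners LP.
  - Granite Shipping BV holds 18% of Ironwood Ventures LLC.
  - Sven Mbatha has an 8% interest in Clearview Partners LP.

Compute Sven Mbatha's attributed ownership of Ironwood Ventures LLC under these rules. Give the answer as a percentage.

By sibling attribution (R3), Sven Mbatha is treated as also owning Hana Mbatha's interest in Clearview Partners LP, giving 8% + 70% = 78%.
By sibling attribution (R3), Sven Mbatha is treated as also owning Hana Mbatha's interest in Harbor Capital LLC, giving 12% + 73% = 85%.
Chain via Clearview Partners LP → Granite Shipping BV (R2): 78% × 88% × 18% = 12.3552% of Ironwood Ventures LLC.
Chain via Harbor Capital LLC → Cobalt Mining NL (R2): 85% × 78% × 51% = 33.813% of Ironwood Ventures LLC.
Aggregating (R1): 12.3552% + 33.813% = 46.1682%.

46.1682%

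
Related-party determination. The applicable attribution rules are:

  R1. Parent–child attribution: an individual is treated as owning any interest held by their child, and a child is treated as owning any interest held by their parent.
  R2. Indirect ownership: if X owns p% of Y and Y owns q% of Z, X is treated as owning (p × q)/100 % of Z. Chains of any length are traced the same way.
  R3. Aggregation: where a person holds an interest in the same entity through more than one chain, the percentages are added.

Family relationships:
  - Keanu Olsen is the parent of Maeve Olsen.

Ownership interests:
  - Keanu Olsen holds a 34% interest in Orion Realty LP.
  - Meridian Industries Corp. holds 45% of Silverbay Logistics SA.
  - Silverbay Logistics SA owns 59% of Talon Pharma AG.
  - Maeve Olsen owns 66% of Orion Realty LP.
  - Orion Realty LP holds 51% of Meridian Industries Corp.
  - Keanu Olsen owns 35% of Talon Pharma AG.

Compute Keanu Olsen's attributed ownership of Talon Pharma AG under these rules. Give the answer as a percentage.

48.5405%

By parent–child attribution (R1), Keanu Olsen is treated as also owning Maeve Olsen's interest in Orion Realty LP, giving 34% + 66% = 100%.
Chain via Orion Realty LP → Meridian Industries Corp. → Silverbay Logistics SA (R2): 100% × 51% × 45% × 59% = 13.5405% of Talon Pharma AG.
Direct interest in Talon Pharma AG: 35%.
Aggregating (R3): 13.5405% + 35% = 48.5405%.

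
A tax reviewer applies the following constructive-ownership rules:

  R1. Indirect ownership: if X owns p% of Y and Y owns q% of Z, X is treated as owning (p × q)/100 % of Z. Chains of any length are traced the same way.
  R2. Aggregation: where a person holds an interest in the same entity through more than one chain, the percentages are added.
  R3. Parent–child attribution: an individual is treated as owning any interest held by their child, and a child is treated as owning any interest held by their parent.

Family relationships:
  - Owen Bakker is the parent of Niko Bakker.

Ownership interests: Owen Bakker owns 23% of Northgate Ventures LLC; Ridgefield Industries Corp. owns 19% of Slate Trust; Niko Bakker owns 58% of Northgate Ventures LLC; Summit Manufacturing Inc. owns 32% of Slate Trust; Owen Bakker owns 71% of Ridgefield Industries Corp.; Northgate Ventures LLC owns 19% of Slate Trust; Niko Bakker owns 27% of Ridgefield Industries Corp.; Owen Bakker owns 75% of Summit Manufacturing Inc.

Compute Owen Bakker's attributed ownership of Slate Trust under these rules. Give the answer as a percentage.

By parent–child attribution (R3), Owen Bakker is treated as also owning Niko Bakker's interest in Ridgefield Industries Corp, giving 71% + 27% = 98%.
By parent–child attribution (R3), Owen Bakker is treated as also owning Niko Bakker's interest in Northgate Ventures LLC, giving 23% + 58% = 81%.
Chain via Ridgefield Industries Corp. (R1): 98% × 19% = 18.62% of Slate Trust.
Chain via Northgate Ventures LLC (R1): 81% × 19% = 15.39% of Slate Trust.
Chain via Summit Manufacturing Inc. (R1): 75% × 32% = 24% of Slate Trust.
Aggregating (R2): 18.62% + 15.39% + 24% = 58.01%.

58.01%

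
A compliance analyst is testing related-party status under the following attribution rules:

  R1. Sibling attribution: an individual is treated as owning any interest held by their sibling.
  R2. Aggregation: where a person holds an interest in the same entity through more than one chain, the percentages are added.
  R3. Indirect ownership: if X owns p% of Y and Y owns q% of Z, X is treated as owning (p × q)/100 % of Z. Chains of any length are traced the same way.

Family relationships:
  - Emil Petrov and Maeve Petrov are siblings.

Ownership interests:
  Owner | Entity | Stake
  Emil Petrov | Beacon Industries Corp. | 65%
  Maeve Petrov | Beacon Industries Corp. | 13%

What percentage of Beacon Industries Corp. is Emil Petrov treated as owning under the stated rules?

78%

By sibling attribution (R1), Emil Petrov is treated as also owning Maeve Petrov's interest in Beacon Industries Corp, giving 65% + 13% = 78%.
Direct interest in Beacon Industries Corp: 78%.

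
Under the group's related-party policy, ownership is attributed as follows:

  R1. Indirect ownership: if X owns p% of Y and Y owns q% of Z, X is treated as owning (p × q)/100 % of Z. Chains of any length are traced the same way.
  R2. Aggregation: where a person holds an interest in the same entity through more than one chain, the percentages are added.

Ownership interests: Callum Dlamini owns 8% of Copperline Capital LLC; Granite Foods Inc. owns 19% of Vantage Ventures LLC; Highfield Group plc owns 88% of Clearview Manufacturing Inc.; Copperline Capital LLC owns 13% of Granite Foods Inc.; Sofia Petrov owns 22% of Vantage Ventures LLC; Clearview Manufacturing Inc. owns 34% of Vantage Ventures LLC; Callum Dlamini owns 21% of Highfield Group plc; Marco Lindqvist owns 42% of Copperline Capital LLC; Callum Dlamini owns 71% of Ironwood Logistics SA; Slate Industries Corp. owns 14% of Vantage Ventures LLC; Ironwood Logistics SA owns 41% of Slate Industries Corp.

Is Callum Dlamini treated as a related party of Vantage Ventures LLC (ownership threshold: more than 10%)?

Yes

Chain via Copperline Capital LLC → Granite Foods Inc. (R1): 8% × 13% × 19% = 0.1976% of Vantage Ventures LLC.
Chain via Ironwood Logistics SA → Slate Industries Corp. (R1): 71% × 41% × 14% = 4.0754% of Vantage Ventures LLC.
Chain via Highfield Group plc → Clearview Manufacturing Inc. (R1): 21% × 88% × 34% = 6.2832% of Vantage Ventures LLC.
Aggregating (R2): 0.1976% + 4.0754% + 6.2832% = 10.5562%.
10.5562% exceeds the 10% threshold, so Callum is a related party to Vantage Ventures LLC.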